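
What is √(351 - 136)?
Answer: √215 ≈ 14.663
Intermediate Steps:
√(351 - 136) = √215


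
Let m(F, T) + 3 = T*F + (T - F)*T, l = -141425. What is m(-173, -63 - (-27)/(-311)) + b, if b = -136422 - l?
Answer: 868549400/96721 ≈ 8980.0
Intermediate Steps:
m(F, T) = -3 + F*T + T*(T - F) (m(F, T) = -3 + (T*F + (T - F)*T) = -3 + (F*T + T*(T - F)) = -3 + F*T + T*(T - F))
b = 5003 (b = -136422 - 1*(-141425) = -136422 + 141425 = 5003)
m(-173, -63 - (-27)/(-311)) + b = (-3 + (-63 - (-27)/(-311))**2) + 5003 = (-3 + (-63 - (-27)*(-1)/311)**2) + 5003 = (-3 + (-63 - 1*27/311)**2) + 5003 = (-3 + (-63 - 27/311)**2) + 5003 = (-3 + (-19620/311)**2) + 5003 = (-3 + 384944400/96721) + 5003 = 384654237/96721 + 5003 = 868549400/96721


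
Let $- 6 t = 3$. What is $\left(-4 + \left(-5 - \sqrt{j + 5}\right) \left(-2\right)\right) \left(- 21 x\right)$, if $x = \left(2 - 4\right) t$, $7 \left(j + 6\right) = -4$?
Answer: $-126 - 6 i \sqrt{77} \approx -126.0 - 52.65 i$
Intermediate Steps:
$t = - \frac{1}{2}$ ($t = \left(- \frac{1}{6}\right) 3 = - \frac{1}{2} \approx -0.5$)
$j = - \frac{46}{7}$ ($j = -6 + \frac{1}{7} \left(-4\right) = -6 - \frac{4}{7} = - \frac{46}{7} \approx -6.5714$)
$x = 1$ ($x = \left(2 - 4\right) \left(- \frac{1}{2}\right) = \left(-2\right) \left(- \frac{1}{2}\right) = 1$)
$\left(-4 + \left(-5 - \sqrt{j + 5}\right) \left(-2\right)\right) \left(- 21 x\right) = \left(-4 + \left(-5 - \sqrt{- \frac{46}{7} + 5}\right) \left(-2\right)\right) \left(\left(-21\right) 1\right) = \left(-4 + \left(-5 - \sqrt{- \frac{11}{7}}\right) \left(-2\right)\right) \left(-21\right) = \left(-4 + \left(-5 - \frac{i \sqrt{77}}{7}\right) \left(-2\right)\right) \left(-21\right) = \left(-4 + \left(10 + \frac{2 i \sqrt{77}}{7}\right)\right) \left(-21\right) = \left(6 + \frac{2 i \sqrt{77}}{7}\right) \left(-21\right) = -126 - 6 i \sqrt{77}$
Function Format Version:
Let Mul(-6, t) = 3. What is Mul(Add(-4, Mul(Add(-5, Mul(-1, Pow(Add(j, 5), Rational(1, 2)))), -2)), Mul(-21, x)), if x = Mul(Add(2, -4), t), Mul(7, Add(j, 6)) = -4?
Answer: Add(-126, Mul(-6, I, Pow(77, Rational(1, 2)))) ≈ Add(-126.00, Mul(-52.650, I))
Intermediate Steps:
t = Rational(-1, 2) (t = Mul(Rational(-1, 6), 3) = Rational(-1, 2) ≈ -0.50000)
j = Rational(-46, 7) (j = Add(-6, Mul(Rational(1, 7), -4)) = Add(-6, Rational(-4, 7)) = Rational(-46, 7) ≈ -6.5714)
x = 1 (x = Mul(Add(2, -4), Rational(-1, 2)) = Mul(-2, Rational(-1, 2)) = 1)
Mul(Add(-4, Mul(Add(-5, Mul(-1, Pow(Add(j, 5), Rational(1, 2)))), -2)), Mul(-21, x)) = Mul(Add(-4, Mul(Add(-5, Mul(-1, Pow(Add(Rational(-46, 7), 5), Rational(1, 2)))), -2)), Mul(-21, 1)) = Mul(Add(-4, Mul(Add(-5, Mul(-1, Pow(Rational(-11, 7), Rational(1, 2)))), -2)), -21) = Mul(Add(-4, Mul(Add(-5, Mul(-1, Mul(Rational(1, 7), I, Pow(77, Rational(1, 2))))), -2)), -21) = Mul(Add(-4, Mul(Add(-5, Mul(Rational(-1, 7), I, Pow(77, Rational(1, 2)))), -2)), -21) = Mul(Add(-4, Add(10, Mul(Rational(2, 7), I, Pow(77, Rational(1, 2))))), -21) = Mul(Add(6, Mul(Rational(2, 7), I, Pow(77, Rational(1, 2)))), -21) = Add(-126, Mul(-6, I, Pow(77, Rational(1, 2))))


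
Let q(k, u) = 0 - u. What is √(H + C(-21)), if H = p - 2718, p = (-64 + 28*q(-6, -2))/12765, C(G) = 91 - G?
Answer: I*√424635358470/12765 ≈ 51.049*I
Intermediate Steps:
q(k, u) = -u
p = -8/12765 (p = (-64 + 28*(-1*(-2)))/12765 = (-64 + 28*2)*(1/12765) = (-64 + 56)*(1/12765) = -8*1/12765 = -8/12765 ≈ -0.00062671)
H = -34695278/12765 (H = -8/12765 - 2718 = -34695278/12765 ≈ -2718.0)
√(H + C(-21)) = √(-34695278/12765 + (91 - 1*(-21))) = √(-34695278/12765 + (91 + 21)) = √(-34695278/12765 + 112) = √(-33265598/12765) = I*√424635358470/12765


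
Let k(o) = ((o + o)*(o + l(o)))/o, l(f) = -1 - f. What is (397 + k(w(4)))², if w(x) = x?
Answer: 156025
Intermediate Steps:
k(o) = -2 (k(o) = ((o + o)*(o + (-1 - o)))/o = ((2*o)*(-1))/o = (-2*o)/o = -2)
(397 + k(w(4)))² = (397 - 2)² = 395² = 156025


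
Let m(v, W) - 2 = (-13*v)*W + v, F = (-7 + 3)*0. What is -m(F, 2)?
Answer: -2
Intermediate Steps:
F = 0 (F = -4*0 = 0)
m(v, W) = 2 + v - 13*W*v (m(v, W) = 2 + ((-13*v)*W + v) = 2 + (-13*W*v + v) = 2 + (v - 13*W*v) = 2 + v - 13*W*v)
-m(F, 2) = -(2 + 0 - 13*2*0) = -(2 + 0 + 0) = -1*2 = -2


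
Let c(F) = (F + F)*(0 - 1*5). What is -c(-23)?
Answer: -230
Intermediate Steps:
c(F) = -10*F (c(F) = (2*F)*(0 - 5) = (2*F)*(-5) = -10*F)
-c(-23) = -(-10)*(-23) = -1*230 = -230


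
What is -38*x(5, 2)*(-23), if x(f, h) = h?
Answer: 1748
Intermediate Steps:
-38*x(5, 2)*(-23) = -38*2*(-23) = -76*(-23) = 1748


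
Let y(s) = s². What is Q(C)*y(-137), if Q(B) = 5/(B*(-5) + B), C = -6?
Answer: 93845/24 ≈ 3910.2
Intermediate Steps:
Q(B) = -5/(4*B) (Q(B) = 5/(-5*B + B) = 5/((-4*B)) = 5*(-1/(4*B)) = -5/(4*B))
Q(C)*y(-137) = -5/4/(-6)*(-137)² = -5/4*(-⅙)*18769 = (5/24)*18769 = 93845/24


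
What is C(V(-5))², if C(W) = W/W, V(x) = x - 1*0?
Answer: 1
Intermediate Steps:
V(x) = x (V(x) = x + 0 = x)
C(W) = 1
C(V(-5))² = 1² = 1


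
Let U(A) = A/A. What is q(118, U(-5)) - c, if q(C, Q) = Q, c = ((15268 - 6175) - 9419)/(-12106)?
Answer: 5890/6053 ≈ 0.97307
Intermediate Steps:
U(A) = 1
c = 163/6053 (c = (9093 - 9419)*(-1/12106) = -326*(-1/12106) = 163/6053 ≈ 0.026929)
q(118, U(-5)) - c = 1 - 1*163/6053 = 1 - 163/6053 = 5890/6053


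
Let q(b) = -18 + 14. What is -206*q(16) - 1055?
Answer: -231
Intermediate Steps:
q(b) = -4
-206*q(16) - 1055 = -206*(-4) - 1055 = 824 - 1055 = -231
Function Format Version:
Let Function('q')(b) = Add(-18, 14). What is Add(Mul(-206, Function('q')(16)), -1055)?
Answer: -231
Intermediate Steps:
Function('q')(b) = -4
Add(Mul(-206, Function('q')(16)), -1055) = Add(Mul(-206, -4), -1055) = Add(824, -1055) = -231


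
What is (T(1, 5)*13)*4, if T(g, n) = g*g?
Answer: 52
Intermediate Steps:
T(g, n) = g²
(T(1, 5)*13)*4 = (1²*13)*4 = (1*13)*4 = 13*4 = 52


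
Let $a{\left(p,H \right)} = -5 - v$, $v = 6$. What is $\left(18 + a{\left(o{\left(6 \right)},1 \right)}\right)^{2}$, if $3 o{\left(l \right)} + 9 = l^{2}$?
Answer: $49$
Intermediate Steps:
$o{\left(l \right)} = -3 + \frac{l^{2}}{3}$
$a{\left(p,H \right)} = -11$ ($a{\left(p,H \right)} = -5 - 6 = -11$)
$\left(18 + a{\left(o{\left(6 \right)},1 \right)}\right)^{2} = \left(18 - 11\right)^{2} = 7^{2} = 49$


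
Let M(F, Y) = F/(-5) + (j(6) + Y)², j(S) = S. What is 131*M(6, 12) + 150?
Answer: 212184/5 ≈ 42437.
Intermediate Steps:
M(F, Y) = (6 + Y)² - F/5 (M(F, Y) = F/(-5) + (6 + Y)² = -F/5 + (6 + Y)² = (6 + Y)² - F/5)
131*M(6, 12) + 150 = 131*((6 + 12)² - ⅕*6) + 150 = 131*(18² - 6/5) + 150 = 131*(324 - 6/5) + 150 = 131*(1614/5) + 150 = 211434/5 + 150 = 212184/5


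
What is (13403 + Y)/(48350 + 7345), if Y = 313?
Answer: 4572/18565 ≈ 0.24627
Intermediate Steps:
(13403 + Y)/(48350 + 7345) = (13403 + 313)/(48350 + 7345) = 13716/55695 = 13716*(1/55695) = 4572/18565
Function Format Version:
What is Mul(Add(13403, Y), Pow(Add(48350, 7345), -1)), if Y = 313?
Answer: Rational(4572, 18565) ≈ 0.24627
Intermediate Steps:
Mul(Add(13403, Y), Pow(Add(48350, 7345), -1)) = Mul(Add(13403, 313), Pow(Add(48350, 7345), -1)) = Mul(13716, Pow(55695, -1)) = Mul(13716, Rational(1, 55695)) = Rational(4572, 18565)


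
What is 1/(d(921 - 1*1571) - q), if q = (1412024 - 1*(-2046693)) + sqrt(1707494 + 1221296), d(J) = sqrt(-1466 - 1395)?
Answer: -1/(3458717 + sqrt(2928790) - I*sqrt(2861)) ≈ -2.8898e-7 - 4.4668e-12*I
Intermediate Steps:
d(J) = I*sqrt(2861) (d(J) = sqrt(-2861) = I*sqrt(2861))
q = 3458717 + sqrt(2928790) (q = (1412024 + 2046693) + sqrt(2928790) = 3458717 + sqrt(2928790) ≈ 3.4604e+6)
1/(d(921 - 1*1571) - q) = 1/(I*sqrt(2861) - (3458717 + sqrt(2928790))) = 1/(I*sqrt(2861) + (-3458717 - sqrt(2928790))) = 1/(-3458717 - sqrt(2928790) + I*sqrt(2861))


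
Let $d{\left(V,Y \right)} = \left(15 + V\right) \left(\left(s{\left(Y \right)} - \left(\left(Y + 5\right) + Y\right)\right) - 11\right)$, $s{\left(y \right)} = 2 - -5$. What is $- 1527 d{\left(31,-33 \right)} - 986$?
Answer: $-4004780$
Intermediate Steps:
$s{\left(y \right)} = 7$ ($s{\left(y \right)} = 2 + 5 = 7$)
$d{\left(V,Y \right)} = \left(-9 - 2 Y\right) \left(15 + V\right)$ ($d{\left(V,Y \right)} = \left(15 + V\right) \left(\left(7 - \left(\left(Y + 5\right) + Y\right)\right) - 11\right) = \left(15 + V\right) \left(\left(7 - \left(\left(5 + Y\right) + Y\right)\right) - 11\right) = \left(15 + V\right) \left(\left(7 - \left(5 + 2 Y\right)\right) - 11\right) = \left(15 + V\right) \left(\left(2 - 2 Y\right) - 11\right) = \left(15 + V\right) \left(-9 - 2 Y\right) = \left(-9 - 2 Y\right) \left(15 + V\right)$)
$- 1527 d{\left(31,-33 \right)} - 986 = - 1527 \left(-135 - -990 - 279 - 62 \left(-33\right)\right) - 986 = - 1527 \left(-135 + 990 - 279 + 2046\right) - 986 = \left(-1527\right) 2622 - 986 = -4003794 - 986 = -4004780$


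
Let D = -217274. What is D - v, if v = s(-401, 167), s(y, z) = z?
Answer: -217441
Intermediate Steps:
v = 167
D - v = -217274 - 1*167 = -217274 - 167 = -217441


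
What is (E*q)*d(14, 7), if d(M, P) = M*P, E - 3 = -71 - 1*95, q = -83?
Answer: 1325842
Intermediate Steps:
E = -163 (E = 3 + (-71 - 1*95) = 3 + (-71 - 95) = 3 - 166 = -163)
(E*q)*d(14, 7) = (-163*(-83))*(14*7) = 13529*98 = 1325842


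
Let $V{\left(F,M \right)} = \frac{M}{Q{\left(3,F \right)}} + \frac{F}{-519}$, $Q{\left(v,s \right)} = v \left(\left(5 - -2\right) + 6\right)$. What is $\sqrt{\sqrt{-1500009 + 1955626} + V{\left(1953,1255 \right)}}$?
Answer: $\frac{\sqrt{1293575322 + 45522009 \sqrt{455617}}}{6747} \approx 26.522$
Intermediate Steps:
$Q{\left(v,s \right)} = 13 v$ ($Q{\left(v,s \right)} = v \left(\left(5 + 2\right) + 6\right) = v \left(7 + 6\right) = v 13 = 13 v$)
$V{\left(F,M \right)} = - \frac{F}{519} + \frac{M}{39}$ ($V{\left(F,M \right)} = \frac{M}{13 \cdot 3} + \frac{F}{-519} = \frac{M}{39} + F \left(- \frac{1}{519}\right) = M \frac{1}{39} - \frac{F}{519} = \frac{M}{39} - \frac{F}{519} = - \frac{F}{519} + \frac{M}{39}$)
$\sqrt{\sqrt{-1500009 + 1955626} + V{\left(1953,1255 \right)}} = \sqrt{\sqrt{-1500009 + 1955626} + \left(\left(- \frac{1}{519}\right) 1953 + \frac{1}{39} \cdot 1255\right)} = \sqrt{\sqrt{455617} + \left(- \frac{651}{173} + \frac{1255}{39}\right)} = \sqrt{\sqrt{455617} + \frac{191726}{6747}} = \sqrt{\frac{191726}{6747} + \sqrt{455617}}$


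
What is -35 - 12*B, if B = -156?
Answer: 1837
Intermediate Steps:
-35 - 12*B = -35 - 12*(-156) = -35 + 1872 = 1837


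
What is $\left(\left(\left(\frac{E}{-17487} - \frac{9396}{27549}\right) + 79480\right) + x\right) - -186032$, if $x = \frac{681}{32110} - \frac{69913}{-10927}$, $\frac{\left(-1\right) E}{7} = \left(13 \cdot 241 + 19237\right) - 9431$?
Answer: $\frac{1662268601043756877883}{6260350279476930} \approx 2.6552 \cdot 10^{5}$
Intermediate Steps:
$E = -90573$ ($E = - 7 \left(\left(13 \cdot 241 + 19237\right) - 9431\right) = - 7 \left(\left(3133 + 19237\right) - 9431\right) = - 7 \left(22370 - 9431\right) = \left(-7\right) 12939 = -90573$)
$x = \frac{2252347717}{350865970}$ ($x = 681 \cdot \frac{1}{32110} - - \frac{69913}{10927} = \frac{681}{32110} + \frac{69913}{10927} = \frac{2252347717}{350865970} \approx 6.4194$)
$\left(\left(\left(\frac{E}{-17487} - \frac{9396}{27549}\right) + 79480\right) + x\right) - -186032 = \left(\left(\left(- \frac{90573}{-17487} - \frac{9396}{27549}\right) + 79480\right) + \frac{2252347717}{350865970}\right) - -186032 = \left(\left(\left(\left(-90573\right) \left(- \frac{1}{17487}\right) - \frac{1044}{3061}\right) + 79480\right) + \frac{2252347717}{350865970}\right) + 186032 = \left(\left(\left(\frac{30191}{5829} - \frac{1044}{3061}\right) + 79480\right) + \frac{2252347717}{350865970}\right) + 186032 = \left(\left(\frac{86329175}{17842569} + 79480\right) + \frac{2252347717}{350865970}\right) + 186032 = \left(\frac{1418213713295}{17842569} + \frac{2252347717}{350865970}\right) + 186032 = \frac{497643117852104636123}{6260350279476930} + 186032 = \frac{1662268601043756877883}{6260350279476930}$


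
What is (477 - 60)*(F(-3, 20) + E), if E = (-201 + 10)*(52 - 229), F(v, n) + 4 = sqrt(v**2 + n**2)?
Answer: 14095851 + 417*sqrt(409) ≈ 1.4104e+7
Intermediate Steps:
F(v, n) = -4 + sqrt(n**2 + v**2) (F(v, n) = -4 + sqrt(v**2 + n**2) = -4 + sqrt(n**2 + v**2))
E = 33807 (E = -191*(-177) = 33807)
(477 - 60)*(F(-3, 20) + E) = (477 - 60)*((-4 + sqrt(20**2 + (-3)**2)) + 33807) = 417*((-4 + sqrt(400 + 9)) + 33807) = 417*((-4 + sqrt(409)) + 33807) = 417*(33803 + sqrt(409)) = 14095851 + 417*sqrt(409)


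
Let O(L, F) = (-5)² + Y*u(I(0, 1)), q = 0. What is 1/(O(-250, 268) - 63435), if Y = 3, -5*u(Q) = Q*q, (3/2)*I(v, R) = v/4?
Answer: -1/63410 ≈ -1.5770e-5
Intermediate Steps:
I(v, R) = v/6 (I(v, R) = 2*(v/4)/3 = v/6)
u(Q) = 0 (u(Q) = -Q*0/5 = -⅕*0 = 0)
O(L, F) = 25 (O(L, F) = (-5)² + 3*0 = 25 + 0 = 25)
1/(O(-250, 268) - 63435) = 1/(25 - 63435) = 1/(-63410) = -1/63410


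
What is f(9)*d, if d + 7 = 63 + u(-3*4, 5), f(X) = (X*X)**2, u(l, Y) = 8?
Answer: 419904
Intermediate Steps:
f(X) = X**4 (f(X) = (X**2)**2 = X**4)
d = 64 (d = -7 + (63 + 8) = -7 + 71 = 64)
f(9)*d = 9**4*64 = 6561*64 = 419904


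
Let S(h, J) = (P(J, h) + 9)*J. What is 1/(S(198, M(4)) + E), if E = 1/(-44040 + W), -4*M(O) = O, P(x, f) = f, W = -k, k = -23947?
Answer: -20093/4159252 ≈ -0.0048309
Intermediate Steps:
W = 23947 (W = -1*(-23947) = 23947)
M(O) = -O/4
S(h, J) = J*(9 + h) (S(h, J) = (h + 9)*J = (9 + h)*J = J*(9 + h))
E = -1/20093 (E = 1/(-44040 + 23947) = 1/(-20093) = -1/20093 ≈ -4.9769e-5)
1/(S(198, M(4)) + E) = 1/((-¼*4)*(9 + 198) - 1/20093) = 1/(-1*207 - 1/20093) = 1/(-207 - 1/20093) = 1/(-4159252/20093) = -20093/4159252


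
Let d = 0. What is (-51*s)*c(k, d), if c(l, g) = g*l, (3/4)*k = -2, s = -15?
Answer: 0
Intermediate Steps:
k = -8/3 (k = (4/3)*(-2) = -8/3 ≈ -2.6667)
(-51*s)*c(k, d) = (-51*(-15))*(0*(-8/3)) = 765*0 = 0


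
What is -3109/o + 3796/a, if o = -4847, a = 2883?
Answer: 27362459/13973901 ≈ 1.9581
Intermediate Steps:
-3109/o + 3796/a = -3109/(-4847) + 3796/2883 = -3109*(-1/4847) + 3796*(1/2883) = 3109/4847 + 3796/2883 = 27362459/13973901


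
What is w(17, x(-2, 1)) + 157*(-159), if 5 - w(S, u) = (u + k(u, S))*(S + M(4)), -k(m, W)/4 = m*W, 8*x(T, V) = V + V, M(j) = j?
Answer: -98425/4 ≈ -24606.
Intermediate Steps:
x(T, V) = V/4 (x(T, V) = (V + V)/8 = (2*V)/8 = V/4)
k(m, W) = -4*W*m (k(m, W) = -4*m*W = -4*W*m)
w(S, u) = 5 - (4 + S)*(u - 4*S*u) (w(S, u) = 5 - (u - 4*S*u)*(S + 4) = 5 - (u - 4*S*u)*(4 + S) = 5 - (4 + S)*(u - 4*S*u))
w(17, x(-2, 1)) + 157*(-159) = (5 - 1 + 4*((¼)*1)*17² + 15*17*((¼)*1)) + 157*(-159) = (5 - 4*¼ + 4*(¼)*289 + 15*17*(¼)) - 24963 = (5 - 1 + 289 + 255/4) - 24963 = 1427/4 - 24963 = -98425/4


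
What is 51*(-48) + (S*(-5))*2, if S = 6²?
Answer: -2808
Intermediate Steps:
S = 36
51*(-48) + (S*(-5))*2 = 51*(-48) + (36*(-5))*2 = -2448 - 180*2 = -2448 - 360 = -2808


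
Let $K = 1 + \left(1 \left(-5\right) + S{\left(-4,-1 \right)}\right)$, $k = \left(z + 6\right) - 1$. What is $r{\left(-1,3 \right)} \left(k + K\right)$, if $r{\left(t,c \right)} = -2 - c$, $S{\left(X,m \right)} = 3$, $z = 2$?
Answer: $-30$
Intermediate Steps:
$k = 7$ ($k = \left(2 + 6\right) - 1 = 8 - 1 = 7$)
$K = -1$ ($K = 1 + \left(1 \left(-5\right) + 3\right) = 1 + \left(-5 + 3\right) = 1 - 2 = -1$)
$r{\left(-1,3 \right)} \left(k + K\right) = \left(-2 - 3\right) \left(7 - 1\right) = \left(-2 - 3\right) 6 = \left(-5\right) 6 = -30$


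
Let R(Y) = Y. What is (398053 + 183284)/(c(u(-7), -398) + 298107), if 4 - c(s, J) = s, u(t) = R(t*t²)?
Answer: 581337/298454 ≈ 1.9478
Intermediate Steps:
u(t) = t³ (u(t) = t*t² = t³)
c(s, J) = 4 - s
(398053 + 183284)/(c(u(-7), -398) + 298107) = (398053 + 183284)/((4 - 1*(-7)³) + 298107) = 581337/((4 - 1*(-343)) + 298107) = 581337/((4 + 343) + 298107) = 581337/(347 + 298107) = 581337/298454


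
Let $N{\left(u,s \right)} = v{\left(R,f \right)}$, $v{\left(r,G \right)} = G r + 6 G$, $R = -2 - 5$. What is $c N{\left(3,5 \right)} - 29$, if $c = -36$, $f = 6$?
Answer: $187$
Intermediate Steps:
$R = -7$
$v{\left(r,G \right)} = 6 G + G r$
$N{\left(u,s \right)} = -6$ ($N{\left(u,s \right)} = 6 \left(6 - 7\right) = 6 \left(-1\right) = -6$)
$c N{\left(3,5 \right)} - 29 = \left(-36\right) \left(-6\right) - 29 = 216 - 29 = 187$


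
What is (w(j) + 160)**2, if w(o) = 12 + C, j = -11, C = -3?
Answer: 28561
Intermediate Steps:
w(o) = 9 (w(o) = 12 - 3 = 9)
(w(j) + 160)**2 = (9 + 160)**2 = 169**2 = 28561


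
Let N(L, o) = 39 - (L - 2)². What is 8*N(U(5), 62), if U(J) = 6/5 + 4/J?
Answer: 312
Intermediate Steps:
U(J) = 6/5 + 4/J (U(J) = 6*(⅕) + 4/J = 6/5 + 4/J)
N(L, o) = 39 - (-2 + L)²
8*N(U(5), 62) = 8*(39 - (-2 + (6/5 + 4/5))²) = 8*(39 - (-2 + (6/5 + 4*(⅕)))²) = 8*(39 - (-2 + (6/5 + ⅘))²) = 8*(39 - (-2 + 2)²) = 8*(39 - 1*0²) = 8*(39 - 1*0) = 8*(39 + 0) = 8*39 = 312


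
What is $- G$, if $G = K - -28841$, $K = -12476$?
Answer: $-16365$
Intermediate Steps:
$G = 16365$ ($G = -12476 - -28841 = -12476 + 28841 = 16365$)
$- G = \left(-1\right) 16365 = -16365$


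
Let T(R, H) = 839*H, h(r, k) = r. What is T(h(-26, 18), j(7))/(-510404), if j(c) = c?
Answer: -5873/510404 ≈ -0.011507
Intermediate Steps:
T(h(-26, 18), j(7))/(-510404) = (839*7)/(-510404) = 5873*(-1/510404) = -5873/510404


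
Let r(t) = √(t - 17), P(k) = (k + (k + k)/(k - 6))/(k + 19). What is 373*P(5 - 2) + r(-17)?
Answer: 373/22 + I*√34 ≈ 16.955 + 5.831*I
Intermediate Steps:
P(k) = (k + 2*k/(-6 + k))/(19 + k) (P(k) = (k + (2*k)/(-6 + k))/(19 + k) = (k + 2*k/(-6 + k))/(19 + k))
r(t) = √(-17 + t)
373*P(5 - 2) + r(-17) = 373*((5 - 2)*(-4 + (5 - 2))/(-114 + (5 - 2)² + 13*(5 - 2))) + √(-17 - 17) = 373*(3*(-4 + 3)/(-114 + 3² + 13*3)) + √(-34) = 373*(3*(-1)/(-114 + 9 + 39)) + I*√34 = 373*(3*(-1)/(-66)) + I*√34 = 373*(3*(-1/66)*(-1)) + I*√34 = 373*(1/22) + I*√34 = 373/22 + I*√34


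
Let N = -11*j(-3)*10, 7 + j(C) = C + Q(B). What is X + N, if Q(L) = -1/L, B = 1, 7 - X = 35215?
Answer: -33998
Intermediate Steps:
X = -35208 (X = 7 - 1*35215 = 7 - 35215 = -35208)
j(C) = -8 + C (j(C) = -7 + (C - 1/1) = -7 + (C - 1*1) = -7 + (C - 1) = -7 + (-1 + C) = -8 + C)
N = 1210 (N = -11*(-8 - 3)*10 = -(-121)*10 = -11*(-11)*10 = 121*10 = 1210)
X + N = -35208 + 1210 = -33998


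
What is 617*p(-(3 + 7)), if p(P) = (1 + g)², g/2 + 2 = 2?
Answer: 617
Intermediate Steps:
g = 0 (g = -4 + 2*2 = -4 + 4 = 0)
p(P) = 1 (p(P) = (1 + 0)² = 1² = 1)
617*p(-(3 + 7)) = 617*1 = 617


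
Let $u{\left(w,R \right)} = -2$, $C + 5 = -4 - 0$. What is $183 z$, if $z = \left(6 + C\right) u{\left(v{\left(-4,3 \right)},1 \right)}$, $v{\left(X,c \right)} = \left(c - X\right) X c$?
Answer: $1098$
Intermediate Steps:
$v{\left(X,c \right)} = X c \left(c - X\right)$ ($v{\left(X,c \right)} = X \left(c - X\right) c = X c \left(c - X\right)$)
$C = -9$ ($C = -5 - 4 = -9$)
$z = 6$ ($z = \left(6 - 9\right) \left(-2\right) = \left(-3\right) \left(-2\right) = 6$)
$183 z = 183 \cdot 6 = 1098$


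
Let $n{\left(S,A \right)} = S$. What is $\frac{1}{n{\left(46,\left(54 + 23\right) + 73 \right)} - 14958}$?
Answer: $- \frac{1}{14912} \approx -6.706 \cdot 10^{-5}$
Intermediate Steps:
$\frac{1}{n{\left(46,\left(54 + 23\right) + 73 \right)} - 14958} = \frac{1}{46 - 14958} = \frac{1}{-14912} = - \frac{1}{14912}$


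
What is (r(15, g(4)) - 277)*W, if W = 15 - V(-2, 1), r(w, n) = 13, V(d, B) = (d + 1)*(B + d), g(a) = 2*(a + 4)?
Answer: -3696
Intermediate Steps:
g(a) = 8 + 2*a (g(a) = 2*(4 + a) = 8 + 2*a)
V(d, B) = (1 + d)*(B + d)
W = 14 (W = 15 - (1 - 2 + (-2)**2 + 1*(-2)) = 15 - (1 - 2 + 4 - 2) = 15 - 1*1 = 15 - 1 = 14)
(r(15, g(4)) - 277)*W = (13 - 277)*14 = -264*14 = -3696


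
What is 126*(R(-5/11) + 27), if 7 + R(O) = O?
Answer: 27090/11 ≈ 2462.7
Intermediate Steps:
R(O) = -7 + O
126*(R(-5/11) + 27) = 126*((-7 - 5/11) + 27) = 126*(-82/11 + 27) = 126*(215/11) = 27090/11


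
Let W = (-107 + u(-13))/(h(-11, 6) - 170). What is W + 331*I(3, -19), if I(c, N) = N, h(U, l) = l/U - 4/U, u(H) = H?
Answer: -490487/78 ≈ -6288.3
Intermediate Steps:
h(U, l) = -4/U + l/U
W = 55/78 (W = (-107 - 13)/((-4 + 6)/(-11) - 170) = -120/(-1/11*2 - 170) = -120/(-2/11 - 170) = -120/(-1872/11) = -120*(-11/1872) = 55/78 ≈ 0.70513)
W + 331*I(3, -19) = 55/78 + 331*(-19) = 55/78 - 6289 = -490487/78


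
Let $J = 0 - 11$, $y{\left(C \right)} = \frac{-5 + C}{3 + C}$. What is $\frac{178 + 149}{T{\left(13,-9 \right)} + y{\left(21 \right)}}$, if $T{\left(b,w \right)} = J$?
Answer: $- \frac{981}{31} \approx -31.645$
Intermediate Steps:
$y{\left(C \right)} = \frac{-5 + C}{3 + C}$
$J = -11$ ($J = 0 - 11 = -11$)
$T{\left(b,w \right)} = -11$
$\frac{178 + 149}{T{\left(13,-9 \right)} + y{\left(21 \right)}} = \frac{178 + 149}{-11 + \frac{-5 + 21}{3 + 21}} = \frac{327}{-11 + \frac{1}{24} \cdot 16} = \frac{327}{-11 + \frac{2}{3}} = \frac{327}{- \frac{31}{3}} = 327 \left(- \frac{3}{31}\right) = - \frac{981}{31}$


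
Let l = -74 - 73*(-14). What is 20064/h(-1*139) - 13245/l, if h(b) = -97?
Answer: -6768479/30652 ≈ -220.82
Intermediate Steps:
l = 948 (l = -74 + 1022 = 948)
20064/h(-1*139) - 13245/l = 20064/(-97) - 13245/948 = 20064*(-1/97) - 13245*1/948 = -20064/97 - 4415/316 = -6768479/30652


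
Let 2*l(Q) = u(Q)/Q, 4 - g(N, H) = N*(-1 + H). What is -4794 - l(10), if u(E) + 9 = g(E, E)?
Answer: -19157/4 ≈ -4789.3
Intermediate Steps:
g(N, H) = 4 - N*(-1 + H)
u(E) = -5 + E - E² (u(E) = -9 + (4 + E - E*E) = -9 + (4 + E - E²) = -5 + E - E²)
l(Q) = (-5 + Q - Q²)/(2*Q) (l(Q) = ((-5 + Q - Q²)/Q)/2 = (-5 + Q - Q²)/(2*Q))
-4794 - l(10) = -4794 - (-5 + 10 - 1*10²)/(2*10) = -4794 - (-5 + 10 - 1*100)/(2*10) = -4794 - (-5 + 10 - 100)/(2*10) = -4794 - (-95)/(2*10) = -4794 - 1*(-19/4) = -4794 + 19/4 = -19157/4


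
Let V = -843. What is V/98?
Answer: -843/98 ≈ -8.6020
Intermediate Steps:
V/98 = -843/98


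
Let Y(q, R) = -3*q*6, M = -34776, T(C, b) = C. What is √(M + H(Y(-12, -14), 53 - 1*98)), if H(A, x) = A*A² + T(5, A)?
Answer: 5*√401717 ≈ 3169.1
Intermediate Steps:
Y(q, R) = -18*q (Y(q, R) = -3*q*6 = -18*q)
H(A, x) = 5 + A³ (H(A, x) = A*A² + 5 = A³ + 5 = 5 + A³)
√(M + H(Y(-12, -14), 53 - 1*98)) = √(-34776 + (5 + (-18*(-12))³)) = √(-34776 + (5 + 216³)) = √(-34776 + (5 + 10077696)) = √(-34776 + 10077701) = √10042925 = 5*√401717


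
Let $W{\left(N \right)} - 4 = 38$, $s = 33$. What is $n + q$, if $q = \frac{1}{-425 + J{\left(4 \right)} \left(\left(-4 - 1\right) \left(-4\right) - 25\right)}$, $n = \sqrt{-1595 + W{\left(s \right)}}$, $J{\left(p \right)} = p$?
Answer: $- \frac{1}{445} + i \sqrt{1553} \approx -0.0022472 + 39.408 i$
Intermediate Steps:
$W{\left(N \right)} = 42$ ($W{\left(N \right)} = 4 + 38 = 42$)
$n = i \sqrt{1553}$ ($n = \sqrt{-1595 + 42} = \sqrt{-1553} = i \sqrt{1553} \approx 39.408 i$)
$q = - \frac{1}{445}$ ($q = \frac{1}{-425 + 4 \left(\left(-4 - 1\right) \left(-4\right) - 25\right)} = \frac{1}{-425 + 4 \left(\left(-5\right) \left(-4\right) - 25\right)} = \frac{1}{-425 + 4 \left(20 - 25\right)} = \frac{1}{-425 + 4 \left(-5\right)} = \frac{1}{-425 - 20} = \frac{1}{-445} = - \frac{1}{445} \approx -0.0022472$)
$n + q = i \sqrt{1553} - \frac{1}{445} = - \frac{1}{445} + i \sqrt{1553}$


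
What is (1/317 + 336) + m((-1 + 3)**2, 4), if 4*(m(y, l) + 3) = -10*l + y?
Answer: 102709/317 ≈ 324.00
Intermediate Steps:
m(y, l) = -3 - 5*l/2 + y/4 (m(y, l) = -3 + (-10*l + y)/4 = -3 + (y - 10*l)/4 = -3 + (-5*l/2 + y/4) = -3 - 5*l/2 + y/4)
(1/317 + 336) + m((-1 + 3)**2, 4) = (1/317 + 336) + (-3 - 5/2*4 + (-1 + 3)**2/4) = (1/317 + 336) + (-3 - 10 + (1/4)*2**2) = 106513/317 + (-3 - 10 + (1/4)*4) = 106513/317 + (-3 - 10 + 1) = 106513/317 - 12 = 102709/317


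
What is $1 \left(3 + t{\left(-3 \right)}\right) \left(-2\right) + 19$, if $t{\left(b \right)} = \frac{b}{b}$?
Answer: $11$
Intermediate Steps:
$t{\left(b \right)} = 1$
$1 \left(3 + t{\left(-3 \right)}\right) \left(-2\right) + 19 = 1 \left(3 + 1\right) \left(-2\right) + 19 = 1 \cdot 4 \left(-2\right) + 19 = 1 \left(-8\right) + 19 = -8 + 19 = 11$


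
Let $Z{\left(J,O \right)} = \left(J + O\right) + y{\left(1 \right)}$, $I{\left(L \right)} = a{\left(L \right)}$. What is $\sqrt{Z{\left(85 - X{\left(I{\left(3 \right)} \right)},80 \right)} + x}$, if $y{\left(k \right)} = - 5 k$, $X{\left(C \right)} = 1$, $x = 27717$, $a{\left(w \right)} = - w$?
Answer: $2 \sqrt{6969} \approx 166.96$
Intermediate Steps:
$I{\left(L \right)} = - L$
$Z{\left(J,O \right)} = -5 + J + O$ ($Z{\left(J,O \right)} = \left(J + O\right) - 5 = -5 + J + O$)
$\sqrt{Z{\left(85 - X{\left(I{\left(3 \right)} \right)},80 \right)} + x} = \sqrt{\left(-5 + \left(85 - 1\right) + 80\right) + 27717} = \sqrt{\left(-5 + 84 + 80\right) + 27717} = \sqrt{159 + 27717} = \sqrt{27876} = 2 \sqrt{6969}$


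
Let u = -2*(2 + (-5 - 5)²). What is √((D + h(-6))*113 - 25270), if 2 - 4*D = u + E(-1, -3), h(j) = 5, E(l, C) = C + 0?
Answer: I*√75203/2 ≈ 137.12*I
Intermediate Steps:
E(l, C) = C
u = -204 (u = -2*(2 + (-10)²) = -2*(2 + 100) = -2*102 = -204)
D = 209/4 (D = ½ - (-204 - 3)/4 = ½ - ¼*(-207) = ½ + 207/4 = 209/4 ≈ 52.250)
√((D + h(-6))*113 - 25270) = √((209/4 + 5)*113 - 25270) = √((229/4)*113 - 25270) = √(25877/4 - 25270) = √(-75203/4) = I*√75203/2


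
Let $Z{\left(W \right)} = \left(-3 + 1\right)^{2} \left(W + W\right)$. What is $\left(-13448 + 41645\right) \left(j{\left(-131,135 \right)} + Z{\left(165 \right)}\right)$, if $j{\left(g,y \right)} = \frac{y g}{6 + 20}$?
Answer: $\frac{36081315}{2} \approx 1.8041 \cdot 10^{7}$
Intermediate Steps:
$Z{\left(W \right)} = 8 W$ ($Z{\left(W \right)} = \left(-2\right)^{2} \cdot 2 W = 4 \cdot 2 W = 8 W$)
$j{\left(g,y \right)} = \frac{g y}{26}$
$\left(-13448 + 41645\right) \left(j{\left(-131,135 \right)} + Z{\left(165 \right)}\right) = \left(-13448 + 41645\right) \left(\frac{1}{26} \left(-131\right) 135 + 8 \cdot 165\right) = 28197 \left(- \frac{17685}{26} + 1320\right) = 28197 \cdot \frac{16635}{26} = \frac{36081315}{2}$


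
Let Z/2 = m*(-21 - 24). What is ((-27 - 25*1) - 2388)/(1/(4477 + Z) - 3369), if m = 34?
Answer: 432185/596734 ≈ 0.72425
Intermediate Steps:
Z = -3060 (Z = 2*(34*(-21 - 24)) = 2*(34*(-45)) = 2*(-1530) = -3060)
((-27 - 25*1) - 2388)/(1/(4477 + Z) - 3369) = ((-27 - 25*1) - 2388)/(1/(4477 - 3060) - 3369) = ((-27 - 25) - 2388)/(1/1417 - 3369) = (-52 - 2388)/(1/1417 - 3369) = -2440/(-4773872/1417) = -2440*(-1417/4773872) = 432185/596734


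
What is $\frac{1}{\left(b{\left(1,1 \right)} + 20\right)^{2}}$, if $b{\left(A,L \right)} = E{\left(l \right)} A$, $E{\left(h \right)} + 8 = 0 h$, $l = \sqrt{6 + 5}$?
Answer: $\frac{1}{144} \approx 0.0069444$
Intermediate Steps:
$l = \sqrt{11} \approx 3.3166$
$E{\left(h \right)} = -8$ ($E{\left(h \right)} = -8 + 0 h = -8 + 0 = -8$)
$b{\left(A,L \right)} = - 8 A$
$\frac{1}{\left(b{\left(1,1 \right)} + 20\right)^{2}} = \frac{1}{\left(\left(-8\right) 1 + 20\right)^{2}} = \frac{1}{\left(-8 + 20\right)^{2}} = \frac{1}{12^{2}} = \frac{1}{144}$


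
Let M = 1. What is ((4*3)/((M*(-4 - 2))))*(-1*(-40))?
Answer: -80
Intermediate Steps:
((4*3)/((M*(-4 - 2))))*(-1*(-40)) = ((4*3)/((1*(-4 - 2))))*(-1*(-40)) = (12/((1*(-6))))*40 = (12/(-6))*40 = (12*(-1/6))*40 = -2*40 = -80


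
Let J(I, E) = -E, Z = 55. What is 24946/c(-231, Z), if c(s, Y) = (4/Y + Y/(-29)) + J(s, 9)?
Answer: -19894435/8632 ≈ -2304.7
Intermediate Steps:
c(s, Y) = -9 + 4/Y - Y/29 (c(s, Y) = (4/Y + Y/(-29)) - 1*9 = (4/Y + Y*(-1/29)) - 9 = (4/Y - Y/29) - 9 = -9 + 4/Y - Y/29)
24946/c(-231, Z) = 24946/(-9 + 4/55 - 1/29*55) = 24946/(-9 + 4*(1/55) - 55/29) = 24946/(-9 + 4/55 - 55/29) = 24946/(-17264/1595) = 24946*(-1595/17264) = -19894435/8632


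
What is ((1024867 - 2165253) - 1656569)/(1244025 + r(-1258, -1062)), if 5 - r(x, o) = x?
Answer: -2796955/1245288 ≈ -2.2460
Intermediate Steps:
r(x, o) = 5 - x
((1024867 - 2165253) - 1656569)/(1244025 + r(-1258, -1062)) = ((1024867 - 2165253) - 1656569)/(1244025 + (5 - 1*(-1258))) = (-1140386 - 1656569)/(1244025 + (5 + 1258)) = -2796955/(1244025 + 1263) = -2796955/1245288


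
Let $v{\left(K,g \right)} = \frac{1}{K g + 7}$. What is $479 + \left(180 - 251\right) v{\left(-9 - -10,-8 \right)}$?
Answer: $550$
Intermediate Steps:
$v{\left(K,g \right)} = \frac{1}{7 + K g}$
$479 + \left(180 - 251\right) v{\left(-9 - -10,-8 \right)} = 479 + \frac{180 - 251}{7 + \left(-9 - -10\right) \left(-8\right)} = 479 + \frac{180 - 251}{7 + \left(-9 + 10\right) \left(-8\right)} = 479 - \frac{71}{7 + 1 \left(-8\right)} = 479 - \frac{71}{7 - 8} = 479 - \frac{71}{-1} = 479 - -71 = 479 + 71 = 550$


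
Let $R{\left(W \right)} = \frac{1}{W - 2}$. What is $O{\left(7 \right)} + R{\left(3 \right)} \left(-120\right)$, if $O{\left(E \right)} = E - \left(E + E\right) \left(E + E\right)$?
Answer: $-309$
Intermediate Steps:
$O{\left(E \right)} = E - 4 E^{2}$ ($O{\left(E \right)} = E - 2 E 2 E = E - 4 E^{2}$)
$R{\left(W \right)} = \frac{1}{-2 + W}$
$O{\left(7 \right)} + R{\left(3 \right)} \left(-120\right) = 7 \left(1 - 28\right) + \frac{1}{-2 + 3} \left(-120\right) = 7 \left(1 - 28\right) + 1^{-1} \left(-120\right) = 7 \left(-27\right) + 1 \left(-120\right) = -189 - 120 = -309$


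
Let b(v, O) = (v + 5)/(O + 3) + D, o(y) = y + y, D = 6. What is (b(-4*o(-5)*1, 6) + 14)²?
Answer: 625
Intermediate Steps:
o(y) = 2*y
b(v, O) = 6 + (5 + v)/(3 + O) (b(v, O) = (v + 5)/(O + 3) + 6 = (5 + v)/(3 + O) + 6 = 6 + (5 + v)/(3 + O))
(b(-4*o(-5)*1, 6) + 14)² = ((23 - 8*(-5)*1 + 6*6)/(3 + 6) + 14)² = ((23 - 4*(-10)*1 + 36)/9 + 14)² = ((23 + 40*1 + 36)/9 + 14)² = ((23 + 40 + 36)/9 + 14)² = ((⅑)*99 + 14)² = (11 + 14)² = 25² = 625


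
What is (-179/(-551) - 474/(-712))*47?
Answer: 9132617/196156 ≈ 46.558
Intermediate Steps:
(-179/(-551) - 474/(-712))*47 = (-179*(-1/551) - 474*(-1/712))*47 = (179/551 + 237/356)*47 = (194311/196156)*47 = 9132617/196156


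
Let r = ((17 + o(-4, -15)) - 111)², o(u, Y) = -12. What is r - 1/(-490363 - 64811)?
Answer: 6237935065/555174 ≈ 11236.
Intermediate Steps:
r = 11236 (r = ((17 - 12) - 111)² = (5 - 111)² = (-106)² = 11236)
r - 1/(-490363 - 64811) = 11236 - 1/(-490363 - 64811) = 11236 - 1/(-555174) = 11236 - 1*(-1/555174) = 11236 + 1/555174 = 6237935065/555174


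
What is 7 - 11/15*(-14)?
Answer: 259/15 ≈ 17.267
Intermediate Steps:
7 - 11/15*(-14) = 7 + 154/15 = 259/15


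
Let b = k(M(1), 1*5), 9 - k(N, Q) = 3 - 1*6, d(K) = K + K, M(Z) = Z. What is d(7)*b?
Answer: 168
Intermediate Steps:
d(K) = 2*K
k(N, Q) = 12 (k(N, Q) = 9 - (3 - 1*6) = 9 - (3 - 6) = 9 - 1*(-3) = 9 + 3 = 12)
b = 12
d(7)*b = (2*7)*12 = 14*12 = 168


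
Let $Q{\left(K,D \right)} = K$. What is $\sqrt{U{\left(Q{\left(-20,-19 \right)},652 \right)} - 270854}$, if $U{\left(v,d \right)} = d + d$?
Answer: $15 i \sqrt{1198} \approx 519.18 i$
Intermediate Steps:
$U{\left(v,d \right)} = 2 d$
$\sqrt{U{\left(Q{\left(-20,-19 \right)},652 \right)} - 270854} = \sqrt{2 \cdot 652 - 270854} = \sqrt{1304 - 270854} = \sqrt{-269550} = 15 i \sqrt{1198}$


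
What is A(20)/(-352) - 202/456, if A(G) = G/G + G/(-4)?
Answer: -2165/5016 ≈ -0.43162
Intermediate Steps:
A(G) = 1 - G/4 (A(G) = 1 + G*(-¼) = 1 - G/4)
A(20)/(-352) - 202/456 = (1 - ¼*20)/(-352) - 202/456 = (1 - 5)*(-1/352) - 202*1/456 = -4*(-1/352) - 101/228 = 1/88 - 101/228 = -2165/5016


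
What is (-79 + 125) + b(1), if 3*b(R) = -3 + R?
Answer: 136/3 ≈ 45.333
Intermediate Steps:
b(R) = -1 + R/3 (b(R) = (-3 + R)/3 = -1 + R/3)
(-79 + 125) + b(1) = (-79 + 125) + (-1 + (1/3)*1) = 46 + (-1 + 1/3) = 46 - 2/3 = 136/3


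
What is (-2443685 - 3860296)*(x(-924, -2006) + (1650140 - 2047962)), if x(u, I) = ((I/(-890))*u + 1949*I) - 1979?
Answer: 12095146049899107/445 ≈ 2.7180e+13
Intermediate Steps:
x(u, I) = -1979 + 1949*I - I*u/890 (x(u, I) = ((I*(-1/890))*u + 1949*I) - 1979 = ((-I/890)*u + 1949*I) - 1979 = (-I*u/890 + 1949*I) - 1979 = (1949*I - I*u/890) - 1979 = -1979 + 1949*I - I*u/890)
(-2443685 - 3860296)*(x(-924, -2006) + (1650140 - 2047962)) = (-2443685 - 3860296)*((-1979 + 1949*(-2006) - 1/890*(-2006)*(-924)) + (1650140 - 2047962)) = -6303981*((-1979 - 3909694 - 926772/445) - 397822) = -6303981*(-1741621257/445 - 397822) = -6303981*(-1918652047/445) = 12095146049899107/445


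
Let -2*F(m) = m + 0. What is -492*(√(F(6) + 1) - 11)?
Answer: 5412 - 492*I*√2 ≈ 5412.0 - 695.79*I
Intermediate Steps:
F(m) = -m/2 (F(m) = -(m + 0)/2 = -m/2)
-492*(√(F(6) + 1) - 11) = -492*(√(-½*6 + 1) - 11) = -492*(√(-3 + 1) - 11) = -492*(√(-2) - 11) = -492*(I*√2 - 11) = -492*(-11 + I*√2) = 5412 - 492*I*√2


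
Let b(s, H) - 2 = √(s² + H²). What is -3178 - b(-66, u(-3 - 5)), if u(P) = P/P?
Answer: -3180 - √4357 ≈ -3246.0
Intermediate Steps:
u(P) = 1
b(s, H) = 2 + √(H² + s²) (b(s, H) = 2 + √(s² + H²) = 2 + √(H² + s²))
-3178 - b(-66, u(-3 - 5)) = -3178 - (2 + √(1² + (-66)²)) = -3178 - (2 + √(1 + 4356)) = -3178 - (2 + √4357) = -3178 + (-2 - √4357) = -3180 - √4357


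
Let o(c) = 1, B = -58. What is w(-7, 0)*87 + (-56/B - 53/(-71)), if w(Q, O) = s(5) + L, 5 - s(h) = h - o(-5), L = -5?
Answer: -713007/2059 ≈ -346.29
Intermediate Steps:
s(h) = 6 - h (s(h) = 5 - (h - 1*1) = 5 - (h - 1) = 5 - (-1 + h) = 5 + (1 - h) = 6 - h)
w(Q, O) = -4 (w(Q, O) = (6 - 1*5) - 5 = (6 - 5) - 5 = 1 - 5 = -4)
w(-7, 0)*87 + (-56/B - 53/(-71)) = -4*87 + (-56/(-58) - 53/(-71)) = -348 + (-56*(-1/58) - 53*(-1/71)) = -348 + (28/29 + 53/71) = -348 + 3525/2059 = -713007/2059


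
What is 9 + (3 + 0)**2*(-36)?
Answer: -315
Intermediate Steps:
9 + (3 + 0)**2*(-36) = 9 + 3**2*(-36) = 9 + 9*(-36) = 9 - 324 = -315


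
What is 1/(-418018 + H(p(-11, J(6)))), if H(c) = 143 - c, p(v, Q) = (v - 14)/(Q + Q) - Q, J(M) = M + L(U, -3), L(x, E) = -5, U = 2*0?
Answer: -2/835723 ≈ -2.3931e-6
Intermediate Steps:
U = 0
J(M) = -5 + M (J(M) = M - 5 = -5 + M)
p(v, Q) = -Q + (-14 + v)/(2*Q) (p(v, Q) = (-14 + v)/((2*Q)) - Q = (-14 + v)*(1/(2*Q)) - Q = (-14 + v)/(2*Q) - Q = -Q + (-14 + v)/(2*Q))
1/(-418018 + H(p(-11, J(6)))) = 1/(-418018 + (143 - (-7 + (1/2)*(-11) - (-5 + 6)**2)/(-5 + 6))) = 1/(-418018 + (143 - (-7 - 11/2 - 1*1**2)/1)) = 1/(-418018 + (143 - (-7 - 11/2 - 1*1))) = 1/(-418018 + (143 - (-7 - 11/2 - 1))) = 1/(-418018 + (143 - (-27)/2)) = 1/(-418018 + (143 - 1*(-27/2))) = 1/(-418018 + (143 + 27/2)) = 1/(-418018 + 313/2) = 1/(-835723/2) = -2/835723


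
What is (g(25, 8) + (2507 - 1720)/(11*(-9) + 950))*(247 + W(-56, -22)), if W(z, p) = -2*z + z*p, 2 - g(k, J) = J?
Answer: -185717/23 ≈ -8074.6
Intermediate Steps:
g(k, J) = 2 - J
W(z, p) = -2*z + p*z
(g(25, 8) + (2507 - 1720)/(11*(-9) + 950))*(247 + W(-56, -22)) = ((2 - 1*8) + (2507 - 1720)/(11*(-9) + 950))*(247 - 56*(-2 - 22)) = ((2 - 8) + 787/(-99 + 950))*(247 - 56*(-24)) = (-6 + 787/851)*(247 + 1344) = (-6 + 787*(1/851))*1591 = (-6 + 787/851)*1591 = -4319/851*1591 = -185717/23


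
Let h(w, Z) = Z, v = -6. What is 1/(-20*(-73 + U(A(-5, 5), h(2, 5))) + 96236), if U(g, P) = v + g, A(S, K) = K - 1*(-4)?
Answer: 1/97636 ≈ 1.0242e-5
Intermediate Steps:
A(S, K) = 4 + K (A(S, K) = K + 4 = 4 + K)
U(g, P) = -6 + g
1/(-20*(-73 + U(A(-5, 5), h(2, 5))) + 96236) = 1/(-20*(-73 + (-6 + (4 + 5))) + 96236) = 1/(-20*(-73 + (-6 + 9)) + 96236) = 1/(-20*(-73 + 3) + 96236) = 1/(-20*(-70) + 96236) = 1/(1400 + 96236) = 1/97636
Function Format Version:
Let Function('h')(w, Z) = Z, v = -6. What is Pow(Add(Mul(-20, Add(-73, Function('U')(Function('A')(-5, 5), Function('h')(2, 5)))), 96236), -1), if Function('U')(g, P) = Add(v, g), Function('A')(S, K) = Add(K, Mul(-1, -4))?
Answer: Rational(1, 97636) ≈ 1.0242e-5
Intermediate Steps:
Function('A')(S, K) = Add(4, K) (Function('A')(S, K) = Add(K, 4) = Add(4, K))
Function('U')(g, P) = Add(-6, g)
Pow(Add(Mul(-20, Add(-73, Function('U')(Function('A')(-5, 5), Function('h')(2, 5)))), 96236), -1) = Pow(Add(Mul(-20, Add(-73, Add(-6, Add(4, 5)))), 96236), -1) = Pow(Add(Mul(-20, Add(-73, Add(-6, 9))), 96236), -1) = Pow(Add(Mul(-20, Add(-73, 3)), 96236), -1) = Pow(Add(Mul(-20, -70), 96236), -1) = Pow(Add(1400, 96236), -1) = Pow(97636, -1) = Rational(1, 97636)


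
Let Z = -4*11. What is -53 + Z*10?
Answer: -493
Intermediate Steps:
Z = -44
-53 + Z*10 = -53 - 44*10 = -53 - 440 = -493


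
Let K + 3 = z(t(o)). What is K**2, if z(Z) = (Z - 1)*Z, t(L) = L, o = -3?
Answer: 81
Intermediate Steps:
z(Z) = Z*(-1 + Z) (z(Z) = (-1 + Z)*Z = Z*(-1 + Z))
K = 9 (K = -3 - 3*(-1 - 3) = -3 - 3*(-4) = -3 + 12 = 9)
K**2 = 9**2 = 81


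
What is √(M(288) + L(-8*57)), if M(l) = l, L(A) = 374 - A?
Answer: √1118 ≈ 33.437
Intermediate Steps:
√(M(288) + L(-8*57)) = √(288 + (374 - (-8)*57)) = √(288 + (374 - 1*(-456))) = √(288 + (374 + 456)) = √(288 + 830) = √1118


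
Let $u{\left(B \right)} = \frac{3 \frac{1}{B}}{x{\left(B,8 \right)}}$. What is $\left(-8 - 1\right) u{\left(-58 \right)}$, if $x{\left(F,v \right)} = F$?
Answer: $- \frac{27}{3364} \approx -0.0080262$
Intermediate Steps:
$u{\left(B \right)} = \frac{3}{B^{2}}$ ($u{\left(B \right)} = \frac{3 \frac{1}{B}}{B} = \frac{3}{B^{2}}$)
$\left(-8 - 1\right) u{\left(-58 \right)} = \left(-8 - 1\right) \frac{3}{3364} = \left(-8 - 1\right) 3 \cdot \frac{1}{3364} = \left(-9\right) \frac{3}{3364} = - \frac{27}{3364}$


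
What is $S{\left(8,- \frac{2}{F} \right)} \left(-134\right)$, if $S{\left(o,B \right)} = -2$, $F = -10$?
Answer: $268$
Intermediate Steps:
$S{\left(8,- \frac{2}{F} \right)} \left(-134\right) = \left(-2\right) \left(-134\right) = 268$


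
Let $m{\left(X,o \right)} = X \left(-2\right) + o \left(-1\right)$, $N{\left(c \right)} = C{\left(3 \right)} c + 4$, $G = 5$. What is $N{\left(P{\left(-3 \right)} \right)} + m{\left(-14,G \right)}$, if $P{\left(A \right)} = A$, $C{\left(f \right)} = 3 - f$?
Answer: $27$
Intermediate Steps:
$N{\left(c \right)} = 4$ ($N{\left(c \right)} = \left(3 - 3\right) c + 4 = 0 c + 4 = 0 + 4 = 4$)
$m{\left(X,o \right)} = - o - 2 X$ ($m{\left(X,o \right)} = - 2 X - o = - o - 2 X$)
$N{\left(P{\left(-3 \right)} \right)} + m{\left(-14,G \right)} = 4 - -23 = 4 + \left(-5 + 28\right) = 4 + 23 = 27$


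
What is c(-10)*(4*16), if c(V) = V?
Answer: -640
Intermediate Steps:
c(-10)*(4*16) = -40*16 = -10*64 = -640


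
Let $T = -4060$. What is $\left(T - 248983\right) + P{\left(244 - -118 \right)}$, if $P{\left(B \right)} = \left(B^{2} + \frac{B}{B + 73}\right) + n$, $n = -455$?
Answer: $- \frac{53267128}{435} \approx -1.2245 \cdot 10^{5}$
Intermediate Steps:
$P{\left(B \right)} = -455 + B^{2} + \frac{B}{73 + B}$ ($P{\left(B \right)} = \left(B^{2} + \frac{B}{B + 73}\right) - 455 = \left(B^{2} + \frac{B}{73 + B}\right) - 455 = -455 + B^{2} + \frac{B}{73 + B}$)
$\left(T - 248983\right) + P{\left(244 - -118 \right)} = \left(-4060 - 248983\right) + \frac{-33215 + \left(244 - -118\right)^{3} - 454 \left(244 - -118\right) + 73 \left(244 - -118\right)^{2}}{73 + \left(244 - -118\right)} = -253043 + \frac{-33215 + \left(244 + 118\right)^{3} - 454 \left(244 + 118\right) + 73 \left(244 + 118\right)^{2}}{73 + \left(244 + 118\right)} = -253043 + \frac{-33215 + 362^{3} - 164348 + 73 \cdot 362^{2}}{73 + 362} = -253043 + \frac{-33215 + 47437928 - 164348 + 73 \cdot 131044}{435} = -253043 + \frac{-33215 + 47437928 - 164348 + 9566212}{435} = -253043 + \frac{1}{435} \cdot 56806577 = -253043 + \frac{56806577}{435} = - \frac{53267128}{435}$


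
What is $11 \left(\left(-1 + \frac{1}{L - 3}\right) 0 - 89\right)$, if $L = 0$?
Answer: $-979$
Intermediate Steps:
$11 \left(\left(-1 + \frac{1}{L - 3}\right) 0 - 89\right) = 11 \left(\left(-1 + \frac{1}{0 - 3}\right) 0 - 89\right) = 11 \left(\left(-1 + \frac{1}{-3}\right) 0 - 89\right) = 11 \left(\left(-1 - \frac{1}{3}\right) 0 - 89\right) = 11 \left(\left(- \frac{4}{3}\right) 0 - 89\right) = 11 \left(0 - 89\right) = 11 \left(-89\right) = -979$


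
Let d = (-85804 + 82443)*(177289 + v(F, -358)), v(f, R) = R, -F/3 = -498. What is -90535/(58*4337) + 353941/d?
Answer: -53927036456471/149585624980686 ≈ -0.36051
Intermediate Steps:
F = 1494 (F = -3*(-498) = 1494)
d = -594665091 (d = (-85804 + 82443)*(177289 - 358) = -3361*176931 = -594665091)
-90535/(58*4337) + 353941/d = -90535/(58*4337) + 353941/(-594665091) = -90535/251546 + 353941*(-1/594665091) = -90535*1/251546 - 353941/594665091 = -90535/251546 - 353941/594665091 = -53927036456471/149585624980686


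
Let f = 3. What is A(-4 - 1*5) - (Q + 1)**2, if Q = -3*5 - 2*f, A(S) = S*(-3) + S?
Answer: -382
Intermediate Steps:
A(S) = -2*S (A(S) = -3*S + S = -2*S)
Q = -21 (Q = -3*5 - 2*3 = -15 - 6 = -21)
A(-4 - 1*5) - (Q + 1)**2 = -2*(-4 - 1*5) - (-21 + 1)**2 = -2*(-4 - 5) - 1*(-20)**2 = -2*(-9) - 1*400 = 18 - 400 = -382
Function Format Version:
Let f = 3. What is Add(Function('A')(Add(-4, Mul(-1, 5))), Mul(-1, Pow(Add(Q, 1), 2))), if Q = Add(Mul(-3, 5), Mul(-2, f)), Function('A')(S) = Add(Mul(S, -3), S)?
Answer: -382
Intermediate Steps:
Function('A')(S) = Mul(-2, S) (Function('A')(S) = Add(Mul(-3, S), S) = Mul(-2, S))
Q = -21 (Q = Add(Mul(-3, 5), Mul(-2, 3)) = Add(-15, -6) = -21)
Add(Function('A')(Add(-4, Mul(-1, 5))), Mul(-1, Pow(Add(Q, 1), 2))) = Add(Mul(-2, Add(-4, Mul(-1, 5))), Mul(-1, Pow(Add(-21, 1), 2))) = Add(Mul(-2, Add(-4, -5)), Mul(-1, Pow(-20, 2))) = Add(Mul(-2, -9), Mul(-1, 400)) = Add(18, -400) = -382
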